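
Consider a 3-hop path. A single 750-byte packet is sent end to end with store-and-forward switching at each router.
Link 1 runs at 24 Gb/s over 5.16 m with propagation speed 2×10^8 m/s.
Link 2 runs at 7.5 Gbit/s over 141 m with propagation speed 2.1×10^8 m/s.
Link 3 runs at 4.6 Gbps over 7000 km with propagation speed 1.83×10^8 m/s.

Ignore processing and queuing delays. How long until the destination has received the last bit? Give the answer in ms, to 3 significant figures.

L = 750 × 8 = 6000 bits.
Transmission delays (L/R per hop): 0.00025, 0.0008, 0.00130435 ms; sum = 0.00235435 ms.
Propagation delays (d/s per hop): 2.58e-05, 0.000671429, 38.2514 ms; sum = 38.2521 ms.
End-to-end = 38.3 ms.

38.3 ms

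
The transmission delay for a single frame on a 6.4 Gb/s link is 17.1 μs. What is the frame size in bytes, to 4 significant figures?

13680 bytes

L = R × t_tx = 6400000000 b/s × 1.71e-05 s = 109440 bits.
In bytes: 109440 / 8 = 13680 bytes.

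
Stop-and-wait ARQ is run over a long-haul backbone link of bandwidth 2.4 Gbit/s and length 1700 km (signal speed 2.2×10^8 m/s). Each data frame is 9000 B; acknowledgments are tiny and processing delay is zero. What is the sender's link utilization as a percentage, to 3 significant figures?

t_tx = L/R = 72000/2400000000 = 3e-05 s.
t_prop = 1700000/2.2e+08 = 0.00772727 s; RTT = 0.0154545 s.
Cycle = t_tx + RTT = 0.0154845 s.
Utilization = t_tx / cycle = 3e-05/0.0154845 = 0.194 %.

0.194 %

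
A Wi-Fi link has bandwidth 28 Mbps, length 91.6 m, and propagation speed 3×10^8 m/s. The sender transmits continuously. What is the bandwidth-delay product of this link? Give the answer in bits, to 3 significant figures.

Propagation delay = 91.6 / 300000000 = 3.05333e-07 s.
BDP = R × t_prop = 28000000 × 3.05333e-07 = 8.54933 bits.

8.55 bits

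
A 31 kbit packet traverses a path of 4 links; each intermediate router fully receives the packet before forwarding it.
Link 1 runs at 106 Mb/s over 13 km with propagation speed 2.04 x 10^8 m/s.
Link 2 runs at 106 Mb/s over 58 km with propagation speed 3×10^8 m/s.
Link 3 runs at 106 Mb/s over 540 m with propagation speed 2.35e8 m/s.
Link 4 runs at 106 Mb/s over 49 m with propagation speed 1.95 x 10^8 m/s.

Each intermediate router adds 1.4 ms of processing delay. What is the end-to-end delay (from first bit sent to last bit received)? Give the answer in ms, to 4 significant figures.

L = 31000 bits.
Transmission delay per hop = L/R = 31000/106000000 = 0.292453 ms; 4 hops → 1.16981 ms.
Propagation delays (d/s per hop): 0.0637255, 0.193333, 0.00229787, 0.000251282 ms; sum = 0.259608 ms.
Processing at 3 router(s): 3 × 1.4 ms = 4.2 ms.
End-to-end = 5.629 ms.

5.629 ms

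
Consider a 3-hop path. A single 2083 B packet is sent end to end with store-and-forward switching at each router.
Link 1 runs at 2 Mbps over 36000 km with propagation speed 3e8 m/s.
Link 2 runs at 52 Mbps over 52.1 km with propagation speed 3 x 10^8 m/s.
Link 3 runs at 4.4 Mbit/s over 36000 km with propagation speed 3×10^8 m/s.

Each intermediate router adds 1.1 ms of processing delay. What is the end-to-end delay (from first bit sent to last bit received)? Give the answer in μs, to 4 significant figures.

254800 μs

L = 2083 × 8 = 16664 bits.
Transmission delays (L/R per hop): 8332, 320.462, 3787.27 μs; sum = 12439.7 μs.
Propagation delays (d/s per hop): 120000, 173.667, 120000 μs; sum = 240174 μs.
Processing at 2 router(s): 2 × 1.1 ms = 2200 μs.
End-to-end = 254800 μs.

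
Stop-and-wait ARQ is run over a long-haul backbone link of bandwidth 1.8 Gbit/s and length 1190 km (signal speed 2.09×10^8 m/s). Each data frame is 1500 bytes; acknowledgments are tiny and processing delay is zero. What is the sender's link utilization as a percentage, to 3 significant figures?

t_tx = L/R = 12000/1800000000 = 6.66667e-06 s.
t_prop = 1190000/209000000 = 0.00569378 s; RTT = 0.0113876 s.
Cycle = t_tx + RTT = 0.0113942 s.
Utilization = t_tx / cycle = 6.66667e-06/0.0113942 = 0.0585 %.

0.0585 %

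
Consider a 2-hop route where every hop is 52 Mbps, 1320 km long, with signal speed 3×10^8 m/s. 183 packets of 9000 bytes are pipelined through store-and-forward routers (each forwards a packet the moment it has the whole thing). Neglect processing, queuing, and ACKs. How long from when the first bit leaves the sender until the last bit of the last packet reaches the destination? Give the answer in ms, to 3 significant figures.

264 ms

Per-hop transmission t_tx = L/R = 72000/52000000 = 1.38462 ms.
Per-hop propagation t_prop = 1320000/300000000 = 4.4 ms.
Pipeline fill: first packet needs 2·t_tx to clear all hops; remaining 182 packets each add one t_tx.
Total = (2+183-1)·t_tx + 2·t_prop = 184·1.38462 + 2·4.4 = 264 ms.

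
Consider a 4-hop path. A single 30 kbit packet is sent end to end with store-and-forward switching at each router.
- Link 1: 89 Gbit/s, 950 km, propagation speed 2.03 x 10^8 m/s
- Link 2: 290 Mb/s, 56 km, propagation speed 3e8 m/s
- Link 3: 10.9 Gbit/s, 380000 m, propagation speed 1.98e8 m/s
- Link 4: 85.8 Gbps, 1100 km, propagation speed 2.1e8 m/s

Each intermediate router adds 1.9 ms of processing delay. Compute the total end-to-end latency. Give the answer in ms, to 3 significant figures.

17.8 ms

L = 30000 bits.
Transmission delays (L/R per hop): 0.000337079, 0.103448, 0.00275229, 0.00034965 ms; sum = 0.106887 ms.
Propagation delays (d/s per hop): 4.6798, 0.186667, 1.91919, 5.2381 ms; sum = 12.0238 ms.
Processing at 3 router(s): 3 × 1.9 ms = 5.7 ms.
End-to-end = 17.8 ms.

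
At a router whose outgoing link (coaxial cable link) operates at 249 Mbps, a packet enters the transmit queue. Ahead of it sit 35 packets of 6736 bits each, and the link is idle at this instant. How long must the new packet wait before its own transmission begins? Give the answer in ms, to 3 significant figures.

Each queued packet: L/R = 6736/249000000 = 0.0270522 ms.
35 queued → 0.946827 ms.
Queuing delay = 0.947 ms.

0.947 ms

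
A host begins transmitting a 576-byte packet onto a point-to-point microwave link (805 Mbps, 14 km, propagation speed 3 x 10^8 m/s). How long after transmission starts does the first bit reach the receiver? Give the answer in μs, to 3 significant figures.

First bit experiences only propagation delay: d/s = 14000/300000000 = 46.7 μs.

46.7 μs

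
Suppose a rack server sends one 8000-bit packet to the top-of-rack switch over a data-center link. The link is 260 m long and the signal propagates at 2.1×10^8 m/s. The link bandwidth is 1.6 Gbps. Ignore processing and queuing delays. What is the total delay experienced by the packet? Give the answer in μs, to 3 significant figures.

Transmission delay = L/R = 8000 / 1600000000 = 5 μs.
Propagation delay = d/s = 260 m / 210000000 m/s = 1.2381 μs.
Total = 6.24 μs.

6.24 μs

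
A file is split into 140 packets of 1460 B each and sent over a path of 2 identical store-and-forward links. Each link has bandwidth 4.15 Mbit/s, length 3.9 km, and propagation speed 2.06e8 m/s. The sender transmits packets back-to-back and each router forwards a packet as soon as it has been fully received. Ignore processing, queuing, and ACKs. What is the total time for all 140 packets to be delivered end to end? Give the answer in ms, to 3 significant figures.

Per-hop transmission t_tx = L/R = 11680/4.15e+06 = 2.81446 ms.
Per-hop propagation t_prop = 3900/206000000 = 0.018932 ms.
Pipeline fill: first packet needs 2·t_tx to clear all hops; remaining 139 packets each add one t_tx.
Total = (2+140-1)·t_tx + 2·t_prop = 141·2.81446 + 2·0.018932 = 397 ms.

397 ms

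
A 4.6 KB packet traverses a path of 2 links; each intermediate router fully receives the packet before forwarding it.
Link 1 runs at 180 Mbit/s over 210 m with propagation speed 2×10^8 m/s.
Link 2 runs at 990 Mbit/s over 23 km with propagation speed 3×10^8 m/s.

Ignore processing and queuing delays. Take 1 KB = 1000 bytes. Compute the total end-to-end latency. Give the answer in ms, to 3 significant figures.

0.319 ms

L = 36800 bits.
Transmission delays (L/R per hop): 0.204444, 0.0371717 ms; sum = 0.241616 ms.
Propagation delays (d/s per hop): 0.00105, 0.0766667 ms; sum = 0.0777167 ms.
End-to-end = 0.319 ms.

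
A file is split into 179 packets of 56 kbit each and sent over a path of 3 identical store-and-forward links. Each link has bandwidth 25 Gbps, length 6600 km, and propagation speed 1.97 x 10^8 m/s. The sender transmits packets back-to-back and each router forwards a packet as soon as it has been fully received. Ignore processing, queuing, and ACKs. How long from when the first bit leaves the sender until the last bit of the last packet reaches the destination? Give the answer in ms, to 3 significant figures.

101 ms

Per-hop transmission t_tx = L/R = 56000/25000000000 = 0.00224 ms.
Per-hop propagation t_prop = 6600000/197000000 = 33.5025 ms.
Pipeline fill: first packet needs 3·t_tx to clear all hops; remaining 178 packets each add one t_tx.
Total = (3+179-1)·t_tx + 3·t_prop = 181·0.00224 + 3·33.5025 = 101 ms.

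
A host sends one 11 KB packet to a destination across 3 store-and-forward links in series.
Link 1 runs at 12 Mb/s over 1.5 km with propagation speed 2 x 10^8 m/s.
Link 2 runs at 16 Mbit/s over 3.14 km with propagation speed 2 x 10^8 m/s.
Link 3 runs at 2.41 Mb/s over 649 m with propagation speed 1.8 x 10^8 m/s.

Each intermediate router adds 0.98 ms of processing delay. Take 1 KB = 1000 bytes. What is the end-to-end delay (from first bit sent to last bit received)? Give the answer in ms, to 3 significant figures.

51.3 ms

L = 88000 bits.
Transmission delays (L/R per hop): 7.33333, 5.5, 36.5145 ms; sum = 49.3479 ms.
Propagation delays (d/s per hop): 0.0075, 0.0157, 0.00360556 ms; sum = 0.0268056 ms.
Processing at 2 router(s): 2 × 0.98 ms = 1.96 ms.
End-to-end = 51.3 ms.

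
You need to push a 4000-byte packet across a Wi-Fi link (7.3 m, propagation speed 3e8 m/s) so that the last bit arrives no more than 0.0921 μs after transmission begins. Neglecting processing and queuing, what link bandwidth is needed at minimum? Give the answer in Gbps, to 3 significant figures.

472 Gbps

L = 32000 bits.
Propagation delay = 7.3 / 300000000 = 0.0243333 μs.
Transmission budget = 0.0921 − 0.0243333 = 0.0677667 μs.
R ≥ L / t_tx = 32000 bits / 6.77667e-08 s = 472 Gbps.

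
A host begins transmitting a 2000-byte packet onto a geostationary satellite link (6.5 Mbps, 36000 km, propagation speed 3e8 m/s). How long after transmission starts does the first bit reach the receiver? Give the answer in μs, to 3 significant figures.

120000 μs

First bit experiences only propagation delay: d/s = 36000000/300000000 = 120000 μs.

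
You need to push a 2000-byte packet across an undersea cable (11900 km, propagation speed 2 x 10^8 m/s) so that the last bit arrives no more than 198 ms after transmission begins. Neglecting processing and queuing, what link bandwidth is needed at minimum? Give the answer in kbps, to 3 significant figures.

L = 16000 bits.
Propagation delay = 11900000 / 200000000 = 59.5 ms.
Transmission budget = 198 − 59.5 = 138.5 ms.
R ≥ L / t_tx = 16000 bits / 0.1385 s = 116 kbps.

116 kbps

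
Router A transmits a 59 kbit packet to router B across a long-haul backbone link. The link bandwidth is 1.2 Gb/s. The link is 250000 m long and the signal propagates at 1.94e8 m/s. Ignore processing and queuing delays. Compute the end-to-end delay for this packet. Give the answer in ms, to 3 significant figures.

1.34 ms

L = 59000 bits.
Transmission delay = L/R = 59000 / 1200000000 = 0.0491667 ms.
Propagation delay = d/s = 250000 m / 194000000 m/s = 1.28866 ms.
Total = 1.34 ms.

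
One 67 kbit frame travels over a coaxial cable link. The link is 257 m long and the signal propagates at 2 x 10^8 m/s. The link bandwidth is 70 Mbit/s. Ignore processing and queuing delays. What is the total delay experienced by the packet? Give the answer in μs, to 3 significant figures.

958 μs

L = 67000 bits.
Transmission delay = L/R = 67000 / 70000000 = 957.143 μs.
Propagation delay = d/s = 257 m / 200000000 m/s = 1.285 μs.
Total = 958 μs.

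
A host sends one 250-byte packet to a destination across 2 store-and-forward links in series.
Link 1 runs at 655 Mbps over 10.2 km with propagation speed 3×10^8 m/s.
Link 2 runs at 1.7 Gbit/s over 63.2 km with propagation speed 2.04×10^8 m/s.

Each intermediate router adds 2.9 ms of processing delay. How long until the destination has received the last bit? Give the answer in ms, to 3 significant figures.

3.25 ms

L = 250 × 8 = 2000 bits.
Transmission delays (L/R per hop): 0.00305344, 0.00117647 ms; sum = 0.00422991 ms.
Propagation delays (d/s per hop): 0.034, 0.309804 ms; sum = 0.343804 ms.
Processing at 1 router(s): 1 × 2.9 ms = 2.9 ms.
End-to-end = 3.25 ms.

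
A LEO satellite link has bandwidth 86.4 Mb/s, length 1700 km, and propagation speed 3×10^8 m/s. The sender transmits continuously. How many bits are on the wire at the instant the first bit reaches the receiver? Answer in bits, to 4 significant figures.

Propagation delay = 1700000 / 300000000 = 0.00566667 s.
BDP = R × t_prop = 86400000 × 0.00566667 = 489600 bits.

489600 bits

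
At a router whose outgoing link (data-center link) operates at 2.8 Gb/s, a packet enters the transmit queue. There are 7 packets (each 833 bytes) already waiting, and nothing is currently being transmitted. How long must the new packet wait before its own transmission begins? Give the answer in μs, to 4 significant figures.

Each queued packet: L/R = 6664/2800000000 = 2.38 μs.
7 queued → 16.66 μs.
Queuing delay = 16.66 μs.

16.66 μs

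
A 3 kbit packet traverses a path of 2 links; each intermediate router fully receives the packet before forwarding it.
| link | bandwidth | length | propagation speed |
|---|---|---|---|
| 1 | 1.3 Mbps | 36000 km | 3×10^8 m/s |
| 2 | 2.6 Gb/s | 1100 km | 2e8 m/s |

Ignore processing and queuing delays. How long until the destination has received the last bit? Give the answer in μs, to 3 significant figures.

L = 3000 bits.
Transmission delays (L/R per hop): 2307.69, 1.15385 μs; sum = 2308.85 μs.
Propagation delays (d/s per hop): 120000, 5500 μs; sum = 125500 μs.
End-to-end = 128000 μs.

128000 μs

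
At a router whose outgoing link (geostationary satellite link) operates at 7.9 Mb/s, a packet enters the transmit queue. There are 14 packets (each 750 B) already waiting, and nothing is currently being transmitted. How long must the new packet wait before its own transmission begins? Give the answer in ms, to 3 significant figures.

10.6 ms

Each queued packet: L/R = 6000/7900000 = 0.759494 ms.
14 queued → 10.6329 ms.
Queuing delay = 10.6 ms.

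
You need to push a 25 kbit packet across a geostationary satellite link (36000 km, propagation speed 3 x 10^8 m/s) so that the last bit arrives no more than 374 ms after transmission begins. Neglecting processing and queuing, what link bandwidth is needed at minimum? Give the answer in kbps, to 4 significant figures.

Propagation delay = 36000000 / 300000000 = 120 ms.
Transmission budget = 374 − 120 = 254 ms.
R ≥ L / t_tx = 25000 bits / 0.254 s = 98.43 kbps.

98.43 kbps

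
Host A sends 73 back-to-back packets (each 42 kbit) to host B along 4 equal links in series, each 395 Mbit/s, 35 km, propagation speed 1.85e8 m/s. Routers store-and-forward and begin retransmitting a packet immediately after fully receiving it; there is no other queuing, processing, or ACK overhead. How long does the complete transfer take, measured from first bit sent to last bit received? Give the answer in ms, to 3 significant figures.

8.84 ms

Per-hop transmission t_tx = L/R = 42000/395000000 = 0.106329 ms.
Per-hop propagation t_prop = 35000/185000000 = 0.189189 ms.
Pipeline fill: first packet needs 4·t_tx to clear all hops; remaining 72 packets each add one t_tx.
Total = (4+73-1)·t_tx + 4·t_prop = 76·0.106329 + 4·0.189189 = 8.84 ms.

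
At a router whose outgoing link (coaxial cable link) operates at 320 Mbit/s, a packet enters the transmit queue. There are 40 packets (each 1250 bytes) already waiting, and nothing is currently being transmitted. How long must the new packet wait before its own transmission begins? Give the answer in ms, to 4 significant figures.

1.250 ms

Each queued packet: L/R = 10000/320000000 = 0.03125 ms.
40 queued → 1.25 ms.
Queuing delay = 1.250 ms.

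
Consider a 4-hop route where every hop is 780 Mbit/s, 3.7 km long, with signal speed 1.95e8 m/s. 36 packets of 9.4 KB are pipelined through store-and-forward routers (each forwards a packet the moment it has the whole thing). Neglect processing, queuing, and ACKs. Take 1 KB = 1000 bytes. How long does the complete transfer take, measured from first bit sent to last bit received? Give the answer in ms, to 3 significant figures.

Per-hop transmission t_tx = L/R = 75200/780000000 = 0.0964103 ms.
Per-hop propagation t_prop = 3700/195000000 = 0.0189744 ms.
Pipeline fill: first packet needs 4·t_tx to clear all hops; remaining 35 packets each add one t_tx.
Total = (4+36-1)·t_tx + 4·t_prop = 39·0.0964103 + 4·0.0189744 = 3.84 ms.

3.84 ms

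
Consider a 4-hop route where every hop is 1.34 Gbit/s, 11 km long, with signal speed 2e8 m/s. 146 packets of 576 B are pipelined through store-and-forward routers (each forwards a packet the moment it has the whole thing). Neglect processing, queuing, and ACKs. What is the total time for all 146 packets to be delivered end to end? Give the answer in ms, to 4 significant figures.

0.7324 ms

Per-hop transmission t_tx = L/R = 4608/1340000000 = 0.00343881 ms.
Per-hop propagation t_prop = 11000/200000000 = 0.055 ms.
Pipeline fill: first packet needs 4·t_tx to clear all hops; remaining 145 packets each add one t_tx.
Total = (4+146-1)·t_tx + 4·t_prop = 149·0.00343881 + 4·0.055 = 0.7324 ms.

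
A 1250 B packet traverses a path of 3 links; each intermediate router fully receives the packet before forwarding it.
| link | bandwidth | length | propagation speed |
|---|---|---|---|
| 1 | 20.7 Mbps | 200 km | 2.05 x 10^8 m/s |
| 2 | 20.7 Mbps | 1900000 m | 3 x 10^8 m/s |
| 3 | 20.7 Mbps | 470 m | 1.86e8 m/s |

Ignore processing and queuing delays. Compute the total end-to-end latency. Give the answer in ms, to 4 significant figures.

8.761 ms

L = 1250 × 8 = 10000 bits.
Transmission delay per hop = L/R = 10000/20700000 = 0.483092 ms; 3 hops → 1.44928 ms.
Propagation delays (d/s per hop): 0.97561, 6.33333, 0.00252688 ms; sum = 7.31147 ms.
End-to-end = 8.761 ms.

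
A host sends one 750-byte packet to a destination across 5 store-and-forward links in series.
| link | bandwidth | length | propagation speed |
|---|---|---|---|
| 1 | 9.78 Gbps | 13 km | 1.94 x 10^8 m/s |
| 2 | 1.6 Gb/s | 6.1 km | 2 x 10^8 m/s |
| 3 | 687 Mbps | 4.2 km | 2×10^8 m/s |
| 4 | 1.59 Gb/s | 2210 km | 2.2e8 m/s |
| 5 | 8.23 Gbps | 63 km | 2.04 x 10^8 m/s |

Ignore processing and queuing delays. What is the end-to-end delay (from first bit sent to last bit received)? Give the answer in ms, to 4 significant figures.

L = 750 × 8 = 6000 bits.
Transmission delays (L/R per hop): 0.000613497, 0.00375, 0.00873362, 0.00377358, 0.00072904 ms; sum = 0.0175997 ms.
Propagation delays (d/s per hop): 0.0670103, 0.0305, 0.021, 10.0455, 0.308824 ms; sum = 10.4728 ms.
End-to-end = 10.49 ms.

10.49 ms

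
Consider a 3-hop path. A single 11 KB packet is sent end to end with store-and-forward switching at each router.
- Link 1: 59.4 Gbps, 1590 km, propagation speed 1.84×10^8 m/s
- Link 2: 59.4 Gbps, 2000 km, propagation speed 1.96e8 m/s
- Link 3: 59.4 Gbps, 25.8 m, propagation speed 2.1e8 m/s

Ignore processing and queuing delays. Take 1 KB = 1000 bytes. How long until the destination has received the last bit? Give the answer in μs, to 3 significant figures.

L = 88000 bits.
Transmission delay per hop = L/R = 88000/59400000000 = 1.48148 μs; 3 hops → 4.44444 μs.
Propagation delays (d/s per hop): 8641.3, 10204.1, 0.122857 μs; sum = 18845.5 μs.
End-to-end = 18800 μs.

18800 μs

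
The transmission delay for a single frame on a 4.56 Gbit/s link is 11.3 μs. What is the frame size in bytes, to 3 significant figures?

6440 bytes

L = R × t_tx = 4560000000 b/s × 1.13e-05 s = 51528 bits.
In bytes: 51528 / 8 = 6440 bytes.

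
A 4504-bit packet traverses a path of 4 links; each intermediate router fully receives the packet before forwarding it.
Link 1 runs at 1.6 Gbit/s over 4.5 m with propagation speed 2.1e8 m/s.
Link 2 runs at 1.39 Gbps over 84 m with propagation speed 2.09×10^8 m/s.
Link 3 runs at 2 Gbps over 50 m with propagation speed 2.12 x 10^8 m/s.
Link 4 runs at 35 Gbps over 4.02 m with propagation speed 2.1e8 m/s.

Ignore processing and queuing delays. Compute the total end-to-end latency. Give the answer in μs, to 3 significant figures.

Transmission delays (L/R per hop): 2.815, 3.24029, 2.252, 0.128686 μs; sum = 8.43597 μs.
Propagation delays (d/s per hop): 0.0214286, 0.401914, 0.235849, 0.0191429 μs; sum = 0.678334 μs.
End-to-end = 9.11 μs.

9.11 μs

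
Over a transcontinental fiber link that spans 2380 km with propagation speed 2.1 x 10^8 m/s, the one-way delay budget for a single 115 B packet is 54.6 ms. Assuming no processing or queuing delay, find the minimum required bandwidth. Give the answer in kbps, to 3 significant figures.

L = 920 bits.
Propagation delay = 2380000 / 210000000 = 11.3333 ms.
Transmission budget = 54.6 − 11.3333 = 43.2667 ms.
R ≥ L / t_tx = 920 bits / 0.0432667 s = 21.3 kbps.

21.3 kbps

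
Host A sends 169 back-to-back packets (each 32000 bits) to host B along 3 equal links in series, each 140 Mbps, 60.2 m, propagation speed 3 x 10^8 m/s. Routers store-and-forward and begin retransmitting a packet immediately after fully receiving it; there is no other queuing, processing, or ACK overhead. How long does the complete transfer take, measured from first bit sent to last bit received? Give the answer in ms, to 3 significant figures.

Per-hop transmission t_tx = L/R = 32000/140000000 = 0.228571 ms.
Per-hop propagation t_prop = 60.2/300000000 = 0.000200667 ms.
Pipeline fill: first packet needs 3·t_tx to clear all hops; remaining 168 packets each add one t_tx.
Total = (3+169-1)·t_tx + 3·t_prop = 171·0.228571 + 3·0.000200667 = 39.1 ms.

39.1 ms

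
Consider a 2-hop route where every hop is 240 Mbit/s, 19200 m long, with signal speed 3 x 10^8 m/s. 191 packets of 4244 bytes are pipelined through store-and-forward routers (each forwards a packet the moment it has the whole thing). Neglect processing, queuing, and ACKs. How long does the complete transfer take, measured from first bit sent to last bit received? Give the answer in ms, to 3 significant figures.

Per-hop transmission t_tx = L/R = 33952/240000000 = 0.141467 ms.
Per-hop propagation t_prop = 19200/300000000 = 0.064 ms.
Pipeline fill: first packet needs 2·t_tx to clear all hops; remaining 190 packets each add one t_tx.
Total = (2+191-1)·t_tx + 2·t_prop = 192·0.141467 + 2·0.064 = 27.3 ms.

27.3 ms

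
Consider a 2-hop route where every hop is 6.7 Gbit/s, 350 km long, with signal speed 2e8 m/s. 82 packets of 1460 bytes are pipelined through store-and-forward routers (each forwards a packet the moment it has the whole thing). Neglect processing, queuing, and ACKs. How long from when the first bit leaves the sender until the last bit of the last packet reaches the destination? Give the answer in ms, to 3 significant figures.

Per-hop transmission t_tx = L/R = 11680/6700000000 = 0.00174328 ms.
Per-hop propagation t_prop = 350000/200000000 = 1.75 ms.
Pipeline fill: first packet needs 2·t_tx to clear all hops; remaining 81 packets each add one t_tx.
Total = (2+82-1)·t_tx + 2·t_prop = 83·0.00174328 + 2·1.75 = 3.64 ms.

3.64 ms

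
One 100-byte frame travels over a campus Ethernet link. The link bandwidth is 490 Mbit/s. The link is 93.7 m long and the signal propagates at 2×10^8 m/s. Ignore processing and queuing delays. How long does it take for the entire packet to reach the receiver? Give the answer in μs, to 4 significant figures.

L = 100 × 8 = 800 bits.
Transmission delay = L/R = 800 / 490000000 = 1.63265 μs.
Propagation delay = d/s = 93.7 m / 200000000 m/s = 0.4685 μs.
Total = 2.101 μs.

2.101 μs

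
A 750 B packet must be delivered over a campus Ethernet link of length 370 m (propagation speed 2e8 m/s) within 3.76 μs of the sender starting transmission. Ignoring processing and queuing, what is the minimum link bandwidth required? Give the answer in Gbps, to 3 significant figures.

L = 6000 bits.
Propagation delay = 370 / 200000000 = 1.85 μs.
Transmission budget = 3.76 − 1.85 = 1.91 μs.
R ≥ L / t_tx = 6000 bits / 1.91e-06 s = 3.14 Gbps.

3.14 Gbps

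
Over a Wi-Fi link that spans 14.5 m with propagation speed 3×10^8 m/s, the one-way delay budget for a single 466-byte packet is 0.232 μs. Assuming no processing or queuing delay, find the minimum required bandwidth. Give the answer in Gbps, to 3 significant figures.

20.3 Gbps

L = 3728 bits.
Propagation delay = 14.5 / 300000000 = 0.0483333 μs.
Transmission budget = 0.232 − 0.0483333 = 0.183667 μs.
R ≥ L / t_tx = 3728 bits / 1.83667e-07 s = 20.3 Gbps.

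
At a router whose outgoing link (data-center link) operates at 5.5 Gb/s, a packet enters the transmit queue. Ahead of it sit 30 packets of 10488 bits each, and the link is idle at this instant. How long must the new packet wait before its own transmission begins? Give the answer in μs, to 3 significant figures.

Each queued packet: L/R = 10488/5500000000 = 1.90691 μs.
30 queued → 57.2073 μs.
Queuing delay = 57.2 μs.

57.2 μs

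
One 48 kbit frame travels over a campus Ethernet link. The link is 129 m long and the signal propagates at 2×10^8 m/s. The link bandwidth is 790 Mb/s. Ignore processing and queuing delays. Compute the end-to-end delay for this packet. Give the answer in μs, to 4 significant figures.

61.40 μs

L = 48000 bits.
Transmission delay = L/R = 48000 / 790000000 = 60.7595 μs.
Propagation delay = d/s = 129 m / 200000000 m/s = 0.645 μs.
Total = 61.40 μs.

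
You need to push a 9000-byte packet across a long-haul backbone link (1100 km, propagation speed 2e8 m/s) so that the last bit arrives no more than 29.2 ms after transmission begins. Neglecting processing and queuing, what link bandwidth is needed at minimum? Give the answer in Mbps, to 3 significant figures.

L = 72000 bits.
Propagation delay = 1100000 / 200000000 = 5.5 ms.
Transmission budget = 29.2 − 5.5 = 23.7 ms.
R ≥ L / t_tx = 72000 bits / 0.0237 s = 3.04 Mbps.

3.04 Mbps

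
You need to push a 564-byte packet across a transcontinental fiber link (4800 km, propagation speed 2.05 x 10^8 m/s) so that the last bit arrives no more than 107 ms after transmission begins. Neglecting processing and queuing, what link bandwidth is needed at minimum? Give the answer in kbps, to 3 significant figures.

L = 4512 bits.
Propagation delay = 4800000 / 2.05e+08 = 23.4146 ms.
Transmission budget = 107 − 23.4146 = 83.5854 ms.
R ≥ L / t_tx = 4512 bits / 0.0835854 s = 54.0 kbps.

54.0 kbps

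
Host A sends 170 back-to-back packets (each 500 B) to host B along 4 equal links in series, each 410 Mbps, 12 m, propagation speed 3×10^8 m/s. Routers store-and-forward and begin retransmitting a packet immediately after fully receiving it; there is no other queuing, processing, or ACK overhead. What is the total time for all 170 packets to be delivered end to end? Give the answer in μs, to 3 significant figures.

Per-hop transmission t_tx = L/R = 4000/410000000 = 9.7561 μs.
Per-hop propagation t_prop = 12/300000000 = 0.04 μs.
Pipeline fill: first packet needs 4·t_tx to clear all hops; remaining 169 packets each add one t_tx.
Total = (4+170-1)·t_tx + 4·t_prop = 173·9.7561 + 4·0.04 = 1690 μs.

1690 μs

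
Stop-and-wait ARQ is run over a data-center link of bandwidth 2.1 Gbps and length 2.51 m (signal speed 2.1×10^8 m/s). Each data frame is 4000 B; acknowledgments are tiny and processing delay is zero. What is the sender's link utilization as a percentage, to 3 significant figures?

t_tx = L/R = 32000/2100000000 = 1.52381e-05 s.
t_prop = 2.51/210000000 = 1.19524e-08 s; RTT = 2.39048e-08 s.
Cycle = t_tx + RTT = 1.5262e-05 s.
Utilization = t_tx / cycle = 1.52381e-05/1.5262e-05 = 99.8 %.

99.8 %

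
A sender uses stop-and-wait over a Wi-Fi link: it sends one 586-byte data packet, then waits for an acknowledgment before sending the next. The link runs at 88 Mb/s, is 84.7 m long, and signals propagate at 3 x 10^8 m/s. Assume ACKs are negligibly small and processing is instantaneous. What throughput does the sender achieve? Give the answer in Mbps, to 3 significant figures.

87.1 Mbps

t_tx = L/R = 4688/88000000 = 5.32727e-05 s.
t_prop = 84.7/300000000 = 2.82333e-07 s; RTT = 5.64667e-07 s.
Cycle = t_tx + RTT = 5.38374e-05 s.
Throughput = L / cycle = 4688 / 5.38374e-05 = 87.1 Mbps.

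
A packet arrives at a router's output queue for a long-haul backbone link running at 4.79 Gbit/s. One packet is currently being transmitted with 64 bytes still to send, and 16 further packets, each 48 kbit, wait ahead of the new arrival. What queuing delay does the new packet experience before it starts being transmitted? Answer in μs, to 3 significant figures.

160 μs

Each queued packet: L/R = 48000/4790000000 = 10.0209 μs.
16 queued → 160.334 μs.
Plus remaining 512 bits of current packet: 0.106889 μs.
Queuing delay = 160 μs.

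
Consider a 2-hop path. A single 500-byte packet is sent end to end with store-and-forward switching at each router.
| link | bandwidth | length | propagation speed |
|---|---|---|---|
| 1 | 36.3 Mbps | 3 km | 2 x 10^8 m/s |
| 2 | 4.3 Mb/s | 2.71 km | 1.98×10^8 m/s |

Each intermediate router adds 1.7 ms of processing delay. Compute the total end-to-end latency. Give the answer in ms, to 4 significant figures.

L = 500 × 8 = 4000 bits.
Transmission delays (L/R per hop): 0.110193, 0.930233 ms; sum = 1.04043 ms.
Propagation delays (d/s per hop): 0.015, 0.0136869 ms; sum = 0.0286869 ms.
Processing at 1 router(s): 1 × 1.7 ms = 1.7 ms.
End-to-end = 2.769 ms.

2.769 ms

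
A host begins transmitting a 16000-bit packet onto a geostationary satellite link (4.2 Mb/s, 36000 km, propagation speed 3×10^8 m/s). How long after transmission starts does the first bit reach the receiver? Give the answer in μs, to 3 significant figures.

120000 μs

First bit experiences only propagation delay: d/s = 36000000/300000000 = 120000 μs.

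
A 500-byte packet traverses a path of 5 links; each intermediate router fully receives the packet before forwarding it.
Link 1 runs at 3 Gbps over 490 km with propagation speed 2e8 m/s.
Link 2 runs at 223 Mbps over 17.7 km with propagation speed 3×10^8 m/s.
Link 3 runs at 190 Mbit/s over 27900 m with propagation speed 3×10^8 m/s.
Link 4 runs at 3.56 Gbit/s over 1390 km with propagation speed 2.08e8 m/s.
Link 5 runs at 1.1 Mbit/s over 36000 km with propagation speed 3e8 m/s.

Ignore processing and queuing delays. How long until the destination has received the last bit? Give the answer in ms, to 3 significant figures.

L = 500 × 8 = 4000 bits.
Transmission delays (L/R per hop): 0.00133333, 0.0179372, 0.0210526, 0.0011236, 3.63636 ms; sum = 3.67781 ms.
Propagation delays (d/s per hop): 2.45, 0.059, 0.093, 6.68269, 120 ms; sum = 129.285 ms.
End-to-end = 133 ms.

133 ms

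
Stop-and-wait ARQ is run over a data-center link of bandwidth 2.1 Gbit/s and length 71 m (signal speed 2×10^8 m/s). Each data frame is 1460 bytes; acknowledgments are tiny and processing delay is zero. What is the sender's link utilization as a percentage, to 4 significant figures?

t_tx = L/R = 11680/2100000000 = 5.5619e-06 s.
t_prop = 71/200000000 = 3.55e-07 s; RTT = 7.1e-07 s.
Cycle = t_tx + RTT = 6.2719e-06 s.
Utilization = t_tx / cycle = 5.5619e-06/6.2719e-06 = 88.68 %.

88.68 %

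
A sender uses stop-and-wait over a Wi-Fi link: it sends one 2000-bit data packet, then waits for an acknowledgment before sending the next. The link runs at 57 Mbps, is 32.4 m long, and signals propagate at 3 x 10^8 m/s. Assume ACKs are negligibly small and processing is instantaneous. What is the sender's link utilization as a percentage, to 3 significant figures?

t_tx = L/R = 2000/57000000 = 3.50877e-05 s.
t_prop = 32.4/300000000 = 1.08e-07 s; RTT = 2.16e-07 s.
Cycle = t_tx + RTT = 3.53037e-05 s.
Utilization = t_tx / cycle = 3.50877e-05/3.53037e-05 = 99.4 %.

99.4 %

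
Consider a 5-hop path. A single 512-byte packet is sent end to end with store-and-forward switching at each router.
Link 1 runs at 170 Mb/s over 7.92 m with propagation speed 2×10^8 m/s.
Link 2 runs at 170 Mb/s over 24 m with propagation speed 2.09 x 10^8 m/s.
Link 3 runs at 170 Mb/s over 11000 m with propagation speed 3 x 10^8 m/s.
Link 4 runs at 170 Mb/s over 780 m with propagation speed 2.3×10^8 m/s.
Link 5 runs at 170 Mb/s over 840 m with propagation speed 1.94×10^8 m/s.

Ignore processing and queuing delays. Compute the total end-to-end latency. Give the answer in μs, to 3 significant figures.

165 μs

L = 512 × 8 = 4096 bits.
Transmission delay per hop = L/R = 4096/170000000 = 24.0941 μs; 5 hops → 120.471 μs.
Propagation delays (d/s per hop): 0.0396, 0.114833, 36.6667, 3.3913, 4.3299 μs; sum = 44.5423 μs.
End-to-end = 165 μs.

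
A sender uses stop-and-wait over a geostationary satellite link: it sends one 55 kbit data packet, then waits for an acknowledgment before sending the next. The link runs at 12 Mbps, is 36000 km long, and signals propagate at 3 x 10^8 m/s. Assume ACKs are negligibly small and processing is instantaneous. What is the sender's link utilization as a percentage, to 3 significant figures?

t_tx = L/R = 55000/12000000 = 0.00458333 s.
t_prop = 36000000/300000000 = 0.12 s; RTT = 0.24 s.
Cycle = t_tx + RTT = 0.244583 s.
Utilization = t_tx / cycle = 0.00458333/0.244583 = 1.87 %.

1.87 %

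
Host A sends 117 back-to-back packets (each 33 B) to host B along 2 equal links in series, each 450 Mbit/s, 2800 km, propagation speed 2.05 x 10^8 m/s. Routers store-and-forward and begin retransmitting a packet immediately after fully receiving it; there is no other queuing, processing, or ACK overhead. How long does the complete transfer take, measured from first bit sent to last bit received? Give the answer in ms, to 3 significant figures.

Per-hop transmission t_tx = L/R = 264/450000000 = 0.000586667 ms.
Per-hop propagation t_prop = 2800000/2.05e+08 = 13.6585 ms.
Pipeline fill: first packet needs 2·t_tx to clear all hops; remaining 116 packets each add one t_tx.
Total = (2+117-1)·t_tx + 2·t_prop = 118·0.000586667 + 2·13.6585 = 27.4 ms.

27.4 ms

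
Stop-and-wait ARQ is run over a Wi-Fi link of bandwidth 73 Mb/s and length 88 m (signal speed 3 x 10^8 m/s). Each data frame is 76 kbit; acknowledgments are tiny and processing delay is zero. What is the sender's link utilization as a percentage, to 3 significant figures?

t_tx = L/R = 76000/73000000 = 0.0010411 s.
t_prop = 88/300000000 = 2.93333e-07 s; RTT = 5.86667e-07 s.
Cycle = t_tx + RTT = 0.00104168 s.
Utilization = t_tx / cycle = 0.0010411/0.00104168 = 99.9 %.

99.9 %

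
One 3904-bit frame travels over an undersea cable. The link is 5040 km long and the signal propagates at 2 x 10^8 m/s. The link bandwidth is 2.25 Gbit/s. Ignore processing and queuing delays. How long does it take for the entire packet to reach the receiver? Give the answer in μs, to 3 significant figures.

Transmission delay = L/R = 3904 / 2250000000 = 1.73511 μs.
Propagation delay = d/s = 5040000 m / 200000000 m/s = 25200 μs.
Total = 25200 μs.

25200 μs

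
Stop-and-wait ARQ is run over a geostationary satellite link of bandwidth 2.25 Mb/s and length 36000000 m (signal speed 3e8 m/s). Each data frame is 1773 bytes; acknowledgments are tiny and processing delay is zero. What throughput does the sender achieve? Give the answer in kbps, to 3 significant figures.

57.6 kbps

t_tx = L/R = 14184/2250000 = 0.006304 s.
t_prop = 36000000/300000000 = 0.12 s; RTT = 0.24 s.
Cycle = t_tx + RTT = 0.246304 s.
Throughput = L / cycle = 14184 / 0.246304 = 57.6 kbps.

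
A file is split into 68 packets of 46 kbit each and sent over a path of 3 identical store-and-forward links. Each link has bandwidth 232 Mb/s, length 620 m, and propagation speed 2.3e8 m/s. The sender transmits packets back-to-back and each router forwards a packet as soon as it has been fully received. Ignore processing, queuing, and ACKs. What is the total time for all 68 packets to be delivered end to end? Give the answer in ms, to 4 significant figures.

Per-hop transmission t_tx = L/R = 46000/232000000 = 0.198276 ms.
Per-hop propagation t_prop = 620/2.3e+08 = 0.00269565 ms.
Pipeline fill: first packet needs 3·t_tx to clear all hops; remaining 67 packets each add one t_tx.
Total = (3+68-1)·t_tx + 3·t_prop = 70·0.198276 + 3·0.00269565 = 13.89 ms.

13.89 ms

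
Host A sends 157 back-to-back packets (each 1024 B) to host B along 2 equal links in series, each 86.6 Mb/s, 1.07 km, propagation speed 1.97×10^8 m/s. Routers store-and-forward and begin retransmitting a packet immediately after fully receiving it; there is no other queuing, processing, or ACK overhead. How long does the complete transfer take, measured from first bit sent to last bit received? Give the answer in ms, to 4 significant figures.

Per-hop transmission t_tx = L/R = 8192/86600000 = 0.0945958 ms.
Per-hop propagation t_prop = 1070/197000000 = 0.00543147 ms.
Pipeline fill: first packet needs 2·t_tx to clear all hops; remaining 156 packets each add one t_tx.
Total = (2+157-1)·t_tx + 2·t_prop = 158·0.0945958 + 2·0.00543147 = 14.96 ms.

14.96 ms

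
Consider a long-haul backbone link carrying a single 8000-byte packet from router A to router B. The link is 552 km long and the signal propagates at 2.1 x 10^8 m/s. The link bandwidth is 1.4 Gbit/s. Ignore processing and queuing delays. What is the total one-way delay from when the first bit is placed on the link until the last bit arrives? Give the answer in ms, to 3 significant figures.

2.67 ms

L = 8000 × 8 = 64000 bits.
Transmission delay = L/R = 64000 / 1400000000 = 0.0457143 ms.
Propagation delay = d/s = 552000 m / 210000000 m/s = 2.62857 ms.
Total = 2.67 ms.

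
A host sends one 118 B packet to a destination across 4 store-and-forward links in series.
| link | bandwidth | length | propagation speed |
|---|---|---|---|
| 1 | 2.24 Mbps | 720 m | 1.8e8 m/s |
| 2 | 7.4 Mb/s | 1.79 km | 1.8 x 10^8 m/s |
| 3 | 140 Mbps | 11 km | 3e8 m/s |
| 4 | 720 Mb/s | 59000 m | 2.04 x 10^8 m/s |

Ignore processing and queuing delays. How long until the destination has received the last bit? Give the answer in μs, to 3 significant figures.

L = 118 × 8 = 944 bits.
Transmission delays (L/R per hop): 421.429, 127.568, 6.74286, 1.31111 μs; sum = 557.05 μs.
Propagation delays (d/s per hop): 4, 9.94444, 36.6667, 289.216 μs; sum = 339.827 μs.
End-to-end = 897 μs.

897 μs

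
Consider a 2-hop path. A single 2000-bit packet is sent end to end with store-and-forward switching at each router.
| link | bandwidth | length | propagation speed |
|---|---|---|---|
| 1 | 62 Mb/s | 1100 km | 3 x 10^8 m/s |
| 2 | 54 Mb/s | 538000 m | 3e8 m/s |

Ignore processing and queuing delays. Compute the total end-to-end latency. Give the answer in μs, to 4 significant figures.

Transmission delays (L/R per hop): 32.2581, 37.037 μs; sum = 69.2951 μs.
Propagation delays (d/s per hop): 3666.67, 1793.33 μs; sum = 5460 μs.
End-to-end = 5529 μs.

5529 μs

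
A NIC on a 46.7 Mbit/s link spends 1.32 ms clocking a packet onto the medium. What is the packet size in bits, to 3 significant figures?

L = R × t_tx = 46700000 b/s × 0.00132 s = 61644 bits.

61600 bits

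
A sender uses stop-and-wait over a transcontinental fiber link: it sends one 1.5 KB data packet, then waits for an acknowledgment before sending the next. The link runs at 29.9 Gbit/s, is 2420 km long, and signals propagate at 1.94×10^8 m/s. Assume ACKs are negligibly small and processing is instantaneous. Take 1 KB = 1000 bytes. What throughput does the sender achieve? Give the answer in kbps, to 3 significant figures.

t_tx = L/R = 12000/29900000000 = 4.01338e-07 s.
t_prop = 2420000/194000000 = 0.0124742 s; RTT = 0.0249485 s.
Cycle = t_tx + RTT = 0.0249489 s.
Throughput = L / cycle = 12000 / 0.0249489 = 481 kbps.

481 kbps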